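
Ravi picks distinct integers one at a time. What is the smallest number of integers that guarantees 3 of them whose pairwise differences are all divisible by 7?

15

Integers whose pairwise differences are multiples of 7 are exactly those sharing a remainder mod 7. By the pigeonhole principle, the 7 residue classes mod 7 are the pigeonholes.
With 14 integers one could put 2 in each residue class and have no class reach 3.
The 15th integer pushes some class to 3, so 7·2 + 1 = 15.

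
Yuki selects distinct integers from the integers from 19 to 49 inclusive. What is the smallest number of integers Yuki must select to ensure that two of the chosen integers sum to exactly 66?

Group the elements by complementary pair {x, 66−x}: {19,47}, {20,46}, {21,45}, …, giving 14 two-element pairs; the single value 33 (it cannot pair with itself since the integers are distinct); and 2 integers whose partner 66−x falls outside [19,49].
Pigeonhole: treating each of those 17 groups as a pigeonhole, one can pick one integer per group — 17 integers — with no two summing to 66.
The 18th integer lands in an occupied pair, forcing a sum of 66.

18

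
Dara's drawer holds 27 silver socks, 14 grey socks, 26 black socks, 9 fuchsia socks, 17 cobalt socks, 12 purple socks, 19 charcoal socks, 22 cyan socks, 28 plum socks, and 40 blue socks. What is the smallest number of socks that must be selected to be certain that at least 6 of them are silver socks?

In the worst case for collecting silver socks, every non-silver sock comes out first.
There are 14 + 26 + 9 + 17 + 12 + 19 + 22 + 28 + 40 = 187 non-silver socks altogether.
After those, each further sock must be silver, so 187 + 6 = 193 draws guarantee 6 silver socks.

193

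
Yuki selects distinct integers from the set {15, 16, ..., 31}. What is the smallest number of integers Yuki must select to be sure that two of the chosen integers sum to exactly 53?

Two chosen integers sum to 53 exactly when both halves of some pair {x, 53−x} with 22 ≤ x ≤ 53−x ≤ 31 are chosen — 5 such pairs.
The remaining 7 elements (those with no distinct partner in range) can never complete a 53-sum, so the worst case takes all of them and one from each pair: 7 + 5 = 12.
By the pigeonhole principle, the 13th integer has to be the second member of some pair, so 12 + 1 = 13.

13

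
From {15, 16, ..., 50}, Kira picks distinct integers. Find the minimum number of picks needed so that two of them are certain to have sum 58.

23

Group the elements by complementary pair {x, 58−x}: {15,43}, {16,42}, {17,41}, …, giving 14 two-element pairs, the single value 29 (it cannot pair with itself since the integers are distinct), and 7 integers whose partner 58−x falls outside [15,50].
Treating each of those 22 groups as a pigeonhole, one can pick one integer per group — 22 integers — with no two summing to 58.
The 23rd integer lands in an occupied pair, forcing a sum of 58.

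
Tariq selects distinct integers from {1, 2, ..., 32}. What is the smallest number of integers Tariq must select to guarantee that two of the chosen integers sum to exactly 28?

A set avoiding the sum 28 can contain at most one of each pair {x, 28−x}, plus the 6 elements whose complement lies outside the range or equal to its own complement.
The integers 14, …, 32 (19 of them) are such a set: any two sum to at least 14+15 = 29 > 28.
By pigeonhole, any 20th integer completes one of the 13 pairs, so 20 choices force a sum of 28.

20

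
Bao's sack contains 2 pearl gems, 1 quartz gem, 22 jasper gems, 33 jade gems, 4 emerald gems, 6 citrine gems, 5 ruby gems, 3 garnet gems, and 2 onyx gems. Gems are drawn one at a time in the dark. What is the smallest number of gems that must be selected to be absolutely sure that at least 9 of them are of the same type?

An adversary could hand out at most 8 gems per type (7 types run out sooner): 2 + 1 + 8 + 8 + 4 + 6 + 5 + 3 + 2 = 39 gems and still no type has 9.
Pigeonhole: one more gem lands in a type already at 8, so 40 draws are enough and 39 are not.

40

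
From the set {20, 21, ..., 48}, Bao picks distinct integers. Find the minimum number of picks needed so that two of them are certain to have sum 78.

Group the elements by complementary pair {x, 78−x}: {30,48}, {31,47}, {32,46}, …, giving 9 two-element pairs, the single value 39 (it cannot pair with itself since the integers are distinct), and 10 integers whose partner 78−x falls outside [20,48].
Pigeonhole: treating each of those 20 groups as a pigeonhole, one can pick one integer per group — 20 integers — with no two summing to 78.
The 21st integer lands in an occupied pair, forcing a sum of 78.

21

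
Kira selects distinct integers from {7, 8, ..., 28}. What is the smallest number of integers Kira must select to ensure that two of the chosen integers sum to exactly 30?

Group the elements by complementary pair {x, 30−x}: {7,23}, {8,22}, {9,21}, …, giving 8 two-element pairs; the single value 15 (it cannot pair with itself since the integers are distinct); and 5 integers whose partner 30−x falls outside [7,28].
By the pigeonhole principle, treating each of those 14 groups as a pigeonhole, one can pick one integer per group — 14 integers — with no two summing to 30.
The 15th integer lands in an occupied pair, forcing a sum of 30.

15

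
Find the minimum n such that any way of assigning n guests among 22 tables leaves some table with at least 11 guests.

With 220 guests one could put exactly 10 in each of the 22 tables, and no table would reach 11.
One more guest must land in a table that already has 10, giving it 11.
So 22 × 10 + 1 = 221 guests are required.

221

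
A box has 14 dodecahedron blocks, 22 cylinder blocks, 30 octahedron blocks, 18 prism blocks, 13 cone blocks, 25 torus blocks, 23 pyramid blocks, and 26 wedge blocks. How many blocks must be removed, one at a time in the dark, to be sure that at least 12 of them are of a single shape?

By pigeonhole, the 8 shapes are the holes; the blocks drawn are the pigeons.
To avoid 12 of any one shape, the worst case takes at most 11 of each shape.
That gives 11 + 11 + 11 + 11 + 11 + 11 + 11 + 11 = 88 blocks with no shape reaching 12.
The next block forces some shape to 12, so 88 + 1 = 89.

89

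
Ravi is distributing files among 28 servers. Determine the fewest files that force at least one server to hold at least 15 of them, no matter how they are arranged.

With 392 files one could put exactly 14 in each of the 28 servers, and no server would reach 15.
By pigeonhole, one more file must land in a server that already has 14, giving it 15.
So 28 × 14 + 1 = 393 files are required.

393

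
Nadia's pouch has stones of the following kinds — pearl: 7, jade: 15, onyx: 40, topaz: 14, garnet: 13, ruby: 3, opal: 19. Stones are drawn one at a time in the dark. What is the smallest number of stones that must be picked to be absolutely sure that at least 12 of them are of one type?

An adversary could hand out at most 11 stones per type (pearl, ruby run out sooner): 7 + 11 + 11 + 11 + 11 + 3 + 11 = 65 stones and still no type has 12.
One more stone lands in a type already at 11, so 66 draws are enough and 65 are not.

66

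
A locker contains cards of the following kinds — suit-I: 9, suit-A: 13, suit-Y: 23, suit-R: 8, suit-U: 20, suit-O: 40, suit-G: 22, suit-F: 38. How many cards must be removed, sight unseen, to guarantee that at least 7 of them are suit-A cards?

167

In the worst case for collecting suit-A cards, every non-suit-A card comes out first.
There are 9 + 23 + 8 + 20 + 40 + 22 + 38 = 160 non-suit-A cards altogether.
After those, each further card must be suit-A, so 160 + 7 = 167 draws guarantee 7 suit-A cards.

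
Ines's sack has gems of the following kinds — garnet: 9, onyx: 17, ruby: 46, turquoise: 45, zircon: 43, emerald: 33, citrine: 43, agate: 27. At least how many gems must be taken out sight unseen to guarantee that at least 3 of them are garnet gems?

In the worst case for collecting garnet gems, every non-garnet gem comes out first.
There are 17 + 46 + 45 + 43 + 33 + 43 + 27 = 254 non-garnet gems altogether.
After those, each further gem must be garnet, so 254 + 3 = 257 draws guarantee 3 garnet gems.

257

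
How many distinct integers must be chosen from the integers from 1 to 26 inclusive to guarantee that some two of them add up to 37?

19

A set avoiding the sum 37 can contain at most one of each pair {x, 37−x}, plus the 10 elements whose complement lies outside the range.
The integers 1, …, 18 (18 of them) are such a set: any two sum to at least 1+2 = 3 and at most 17+18 = 35 < 37.
Any 19th integer completes one of the 8 pairs, so 19 choices force a sum of 37.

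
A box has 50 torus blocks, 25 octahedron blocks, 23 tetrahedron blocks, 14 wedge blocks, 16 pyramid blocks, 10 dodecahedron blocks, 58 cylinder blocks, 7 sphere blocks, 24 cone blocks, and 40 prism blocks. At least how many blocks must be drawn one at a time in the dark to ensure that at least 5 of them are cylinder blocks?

214

In the worst case for collecting cylinder blocks, every non-cylinder block comes out first.
There are 50 + 25 + 23 + 14 + 16 + 10 + 7 + 24 + 40 = 209 non-cylinder blocks altogether.
After those, each further block must be cylinder, so 209 + 5 = 214 draws guarantee 5 cylinder blocks.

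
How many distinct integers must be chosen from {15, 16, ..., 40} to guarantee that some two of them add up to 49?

17

Group the elements by complementary pair {x, 49−x}: {15,34}, {16,33}, {17,32}, …, giving 10 two-element pairs and 6 integers whose partner 49−x falls outside [15,40].
Pigeonhole: treating each of those 16 groups as a pigeonhole, one can pick one integer per group — 16 integers — with no two summing to 49.
The 17th integer lands in an occupied pair, forcing a sum of 49.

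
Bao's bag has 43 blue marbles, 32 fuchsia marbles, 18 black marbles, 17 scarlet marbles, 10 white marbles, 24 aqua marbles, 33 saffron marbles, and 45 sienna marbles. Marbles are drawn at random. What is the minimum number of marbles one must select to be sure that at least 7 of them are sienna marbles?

In the worst case for collecting sienna marbles, every non-sienna marble comes out first.
There are 43 + 32 + 18 + 17 + 10 + 24 + 33 = 177 non-sienna marbles altogether.
After those, each further marble must be sienna, so 177 + 7 = 184 draws guarantee 7 sienna marbles.

184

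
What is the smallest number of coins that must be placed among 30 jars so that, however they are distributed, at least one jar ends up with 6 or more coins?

With 150 coins one could put exactly 5 in each of the 30 jars, and no jar would reach 6.
One more coin must land in a jar that already has 5, giving it 6.
So 30 × 5 + 1 = 151 coins are required.

151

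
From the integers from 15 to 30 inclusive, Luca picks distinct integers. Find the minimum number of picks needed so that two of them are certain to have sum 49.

11

Group the elements by complementary pair {x, 49−x}: {19,30}, {20,29}, {21,28}, …, giving 6 two-element pairs and 4 integers whose partner 49−x falls outside [15,30].
Pigeonhole: treating each of those 10 groups as a pigeonhole, one can pick one integer per group — 10 integers — with no two summing to 49.
The 11th integer lands in an occupied pair, forcing a sum of 49.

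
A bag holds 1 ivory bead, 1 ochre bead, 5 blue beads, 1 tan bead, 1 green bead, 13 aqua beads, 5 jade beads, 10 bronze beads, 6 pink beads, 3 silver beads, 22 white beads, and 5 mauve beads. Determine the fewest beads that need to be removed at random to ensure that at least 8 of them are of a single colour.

50

The 12 colours are the holes; the beads drawn are the pigeons.
To avoid 8 of any one colour, the worst case takes at most 7 of each colour, or every bead of a colour that has fewer than 7.
That gives 1 + 1 + 5 + 1 + 1 + 7 + 5 + 7 + 6 + 3 + 7 + 5 = 49 beads with no colour reaching 8.
The next bead forces some colour to 8, so 49 + 1 = 50.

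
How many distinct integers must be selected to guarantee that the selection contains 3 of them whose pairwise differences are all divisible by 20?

Integers whose pairwise differences are multiples of 20 are exactly those sharing a remainder mod 20. By pigeonhole, the 20 residue classes mod 20 are the pigeonholes.
With 40 integers one could put 2 in each residue class and have no class reach 3.
The 41st integer pushes some class to 3, so 20·2 + 1 = 41.

41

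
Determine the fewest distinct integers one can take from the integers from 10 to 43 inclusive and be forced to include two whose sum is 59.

Two chosen integers sum to 59 exactly when both halves of some pair {x, 59−x} with 16 ≤ x ≤ 59−x ≤ 43 are chosen — 14 such pairs.
The remaining 6 elements (those with no distinct partner in range) can never complete a 59-sum, so the worst case takes all of them and one from each pair: 6 + 14 = 20.
The 21st integer has to be the second member of some pair, so 20 + 1 = 21.

21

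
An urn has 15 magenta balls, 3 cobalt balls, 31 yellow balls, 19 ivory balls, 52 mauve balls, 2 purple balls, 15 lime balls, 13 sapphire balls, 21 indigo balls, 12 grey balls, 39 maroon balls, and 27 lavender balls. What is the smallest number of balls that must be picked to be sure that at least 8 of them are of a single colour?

By pigeonhole, the 12 colours are the holes; the balls drawn are the pigeons.
To avoid 8 of any one colour, the worst case takes at most 7 of each colour, or every ball of a colour that has fewer than 7.
That gives 7 + 3 + 7 + 7 + 7 + 2 + 7 + 7 + 7 + 7 + 7 + 7 = 75 balls with no colour reaching 8.
The next ball forces some colour to 8, so 75 + 1 = 76.

76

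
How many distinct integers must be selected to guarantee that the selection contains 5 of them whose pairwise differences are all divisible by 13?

Integers whose pairwise differences are multiples of 13 are exactly those sharing a remainder mod 13. The 13 residue classes mod 13 are the pigeonholes.
With 52 integers one could put 4 in each residue class and have no class reach 5.
The 53rd integer pushes some class to 5, so 13·4 + 1 = 53.

53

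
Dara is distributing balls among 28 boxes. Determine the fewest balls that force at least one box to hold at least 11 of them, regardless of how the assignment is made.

281

With 280 balls one could put exactly 10 in each of the 28 boxes, and no box would reach 11.
Pigeonhole: one more ball must land in a box that already has 10, giving it 11.
So 28 × 10 + 1 = 281 balls are required.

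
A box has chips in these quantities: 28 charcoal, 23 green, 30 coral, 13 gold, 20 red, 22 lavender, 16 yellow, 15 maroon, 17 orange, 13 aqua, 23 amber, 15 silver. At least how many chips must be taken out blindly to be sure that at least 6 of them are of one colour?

An adversary could hand out at most 5 chips per colour: 5 + 5 + 5 + 5 + 5 + 5 + 5 + 5 + 5 + 5 + 5 + 5 = 60 chips and still no colour has 6.
By pigeonhole, one more chip lands in a colour already at 5, so 61 draws are enough and 60 are not.

61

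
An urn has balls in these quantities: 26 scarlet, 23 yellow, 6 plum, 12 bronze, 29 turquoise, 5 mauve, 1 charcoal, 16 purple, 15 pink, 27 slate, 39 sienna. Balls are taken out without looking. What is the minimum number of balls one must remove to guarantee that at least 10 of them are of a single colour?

An adversary could hand out at most 9 balls per colour (plum, mauve, charcoal run out sooner): 9 + 9 + 6 + 9 + 9 + 5 + 1 + 9 + 9 + 9 + 9 = 84 balls and still no colour has 10.
One more ball lands in a colour already at 9, so 85 draws are enough and 84 are not.

85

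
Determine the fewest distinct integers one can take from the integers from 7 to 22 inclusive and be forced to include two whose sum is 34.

12

A set avoiding the sum 34 can contain at most one of each pair {x, 34−x}, plus the 6 elements whose complement lies outside the range or equal to its own complement.
The integers 7, …, 17 (11 of them) are such a set: any two sum to at least 7+8 = 15 and at most 16+17 = 33 < 34.
Any 12th integer completes one of the 5 pairs, so 12 choices force a sum of 34.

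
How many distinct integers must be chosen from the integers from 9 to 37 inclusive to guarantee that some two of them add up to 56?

A set avoiding the sum 56 can contain at most one of each pair {x, 56−x}, plus the 11 elements whose complement lies outside the range or equal to its own complement.
The integers 9, …, 28 (20 of them) are such a set: any two sum to at least 9+10 = 19 and at most 27+28 = 55 < 56.
Any 21st integer completes one of the 9 pairs, so 21 choices force a sum of 56.

21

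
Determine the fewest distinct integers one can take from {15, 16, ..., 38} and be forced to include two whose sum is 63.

18

Group the elements by complementary pair {x, 63−x}: {25,38}, {26,37}, {27,36}, …, giving 7 two-element pairs and 10 integers whose partner 63−x falls outside [15,38].
Treating each of those 17 groups as a pigeonhole, one can pick one integer per group — 17 integers — with no two summing to 63.
The 18th integer lands in an occupied pair, forcing a sum of 63.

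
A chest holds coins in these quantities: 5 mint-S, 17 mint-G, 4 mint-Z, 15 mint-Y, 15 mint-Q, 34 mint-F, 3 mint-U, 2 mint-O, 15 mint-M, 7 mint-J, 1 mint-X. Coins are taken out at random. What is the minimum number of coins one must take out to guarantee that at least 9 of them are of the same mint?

The 11 mints are the holes; the coins drawn are the pigeons.
To avoid 9 of any one mint, the worst case takes at most 8 of each mint, or every coin of a mint that has fewer than 8.
That gives 5 + 8 + 4 + 8 + 8 + 8 + 3 + 2 + 8 + 7 + 1 = 62 coins with no mint reaching 9.
The next coin forces some mint to 9, so 62 + 1 = 63.

63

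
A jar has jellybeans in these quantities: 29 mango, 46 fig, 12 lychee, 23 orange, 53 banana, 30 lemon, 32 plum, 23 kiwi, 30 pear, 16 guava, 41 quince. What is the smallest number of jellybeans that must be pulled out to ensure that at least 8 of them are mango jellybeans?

In the worst case for collecting mango jellybeans, every non-mango jellybean comes out first.
There are 46 + 12 + 23 + 53 + 30 + 32 + 23 + 30 + 16 + 41 = 306 non-mango jellybeans altogether.
After those, each further jellybean must be mango, so 306 + 8 = 314 draws guarantee 8 mango jellybeans.

314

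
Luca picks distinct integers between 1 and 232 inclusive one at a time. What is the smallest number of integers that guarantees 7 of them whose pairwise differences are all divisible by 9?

Integers whose pairwise differences are multiples of 9 are exactly those sharing a remainder mod 9. The 9 residue classes mod 9 are the pigeonholes.
With 54 integers one could put 6 in each residue class and have no class reach 7.
The 55th integer pushes some class to 7, so 9·6 + 1 = 55.

55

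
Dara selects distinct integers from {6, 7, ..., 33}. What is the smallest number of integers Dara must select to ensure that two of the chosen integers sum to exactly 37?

16

Group the elements by complementary pair {x, 37−x}: {6,31}, {7,30}, {8,29}, …, giving 13 two-element pairs and 2 integers whose partner 37−x falls outside [6,33].
Pigeonhole: treating each of those 15 groups as a pigeonhole, one can pick one integer per group — 15 integers — with no two summing to 37.
The 16th integer lands in an occupied pair, forcing a sum of 37.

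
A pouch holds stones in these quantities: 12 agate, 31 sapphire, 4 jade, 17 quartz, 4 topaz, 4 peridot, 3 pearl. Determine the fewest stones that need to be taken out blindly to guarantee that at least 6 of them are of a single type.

The 7 types are the holes; the stones drawn are the pigeons.
To avoid 6 of any one type, the worst case takes at most 5 of each type, or every stone of a type that has fewer than 5.
That gives 5 + 5 + 4 + 5 + 4 + 4 + 3 = 30 stones with no type reaching 6.
The next stone forces some type to 6, so 30 + 1 = 31.

31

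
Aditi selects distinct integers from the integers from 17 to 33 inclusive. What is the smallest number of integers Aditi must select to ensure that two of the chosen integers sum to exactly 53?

11

A set avoiding the sum 53 can contain at most one of each pair {x, 53−x}, plus the 3 elements whose complement lies outside the range.
The integers 17, …, 26 (10 of them) are such a set: any two sum to at least 17+18 = 35 and at most 25+26 = 51 < 53.
By pigeonhole, any 11th integer completes one of the 7 pairs, so 11 choices force a sum of 53.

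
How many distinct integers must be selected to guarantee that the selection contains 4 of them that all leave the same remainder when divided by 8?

The 8 residue classes mod 8 are the pigeonholes.
With 24 integers one could put 3 in each residue class and have no class reach 4.
The 25th integer pushes some class to 4, so 8·3 + 1 = 25.

25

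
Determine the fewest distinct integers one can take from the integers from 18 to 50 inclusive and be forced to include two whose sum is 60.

Two chosen integers sum to 60 exactly when both halves of some pair {x, 60−x} with 18 ≤ x ≤ 60−x ≤ 42 are chosen — 12 such pairs.
The remaining 9 elements (those with no distinct partner in range) can never complete a 60-sum, so the worst case takes all of them and one from each pair: 9 + 12 = 21.
By the pigeonhole principle, the 22nd integer has to be the second member of some pair, so 21 + 1 = 22.

22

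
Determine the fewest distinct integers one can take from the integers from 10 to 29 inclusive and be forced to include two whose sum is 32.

15

Two chosen integers sum to 32 exactly when both halves of some pair {x, 32−x} with 10 ≤ x ≤ 32−x ≤ 22 are chosen — 6 such pairs.
The remaining 8 elements (those with no distinct partner in range) can never complete a 32-sum, so the worst case takes all of them and one from each pair: 8 + 6 = 14.
By pigeonhole, the 15th integer has to be the second member of some pair, so 14 + 1 = 15.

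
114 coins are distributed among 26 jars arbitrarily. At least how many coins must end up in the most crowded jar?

5

Pigeonhole: the 26 jars are the holes and the 114 coins are the pigeons.
If every jar held at most 4 coins, the total would be at most 26 × 4 = 104, which is less than 114.
So some jar holds at least ⌈114/26⌉ = 5 coins.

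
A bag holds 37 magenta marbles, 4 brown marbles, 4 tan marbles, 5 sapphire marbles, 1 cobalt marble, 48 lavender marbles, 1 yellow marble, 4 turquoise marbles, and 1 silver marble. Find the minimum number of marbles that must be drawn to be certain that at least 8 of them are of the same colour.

An adversary could hand out at most 7 marbles per colour (7 colours run out sooner): 7 + 4 + 4 + 5 + 1 + 7 + 1 + 4 + 1 = 34 marbles and still no colour has 8.
One more marble lands in a colour already at 7, so 35 draws are enough and 34 are not.

35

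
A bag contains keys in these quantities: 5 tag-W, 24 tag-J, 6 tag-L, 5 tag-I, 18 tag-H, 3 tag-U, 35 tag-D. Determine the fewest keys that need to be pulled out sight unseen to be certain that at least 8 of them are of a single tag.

41

Put each drawn key into a box by tag. The largest draw with every box below 8 takes min(count, 7) from each tag; tags with fewer than 7 contribute all they have.
Σ min(cᵢ, 7) = 5 + 7 + 6 + 5 + 7 + 3 + 7 = 40.
Draw number 40 + 1 = 41 must push one box to 8.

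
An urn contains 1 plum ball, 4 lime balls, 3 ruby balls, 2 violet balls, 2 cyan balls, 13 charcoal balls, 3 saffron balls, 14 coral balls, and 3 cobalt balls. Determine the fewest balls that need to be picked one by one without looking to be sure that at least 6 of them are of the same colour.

29

An adversary could hand out at most 5 balls per colour (7 colours run out sooner): 1 + 4 + 3 + 2 + 2 + 5 + 3 + 5 + 3 = 28 balls and still no colour has 6.
Pigeonhole: one more ball lands in a colour already at 5, so 29 draws are enough and 28 are not.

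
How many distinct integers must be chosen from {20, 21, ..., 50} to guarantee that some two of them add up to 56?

24

Two chosen integers sum to 56 exactly when both halves of some pair {x, 56−x} with 20 ≤ x ≤ 56−x ≤ 36 are chosen — 8 such pairs.
The remaining 15 elements (those with no distinct partner in range) can never complete a 56-sum, so the worst case takes all of them and one from each pair: 15 + 8 = 23.
By the pigeonhole principle, the 24th integer has to be the second member of some pair, so 23 + 1 = 24.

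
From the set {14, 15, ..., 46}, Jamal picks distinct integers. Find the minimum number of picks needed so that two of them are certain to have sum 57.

Group the elements by complementary pair {x, 57−x}: {14,43}, {15,42}, {16,41}, …, giving 15 two-element pairs and 3 integers whose partner 57−x falls outside [14,46].
By pigeonhole, treating each of those 18 groups as a pigeonhole, one can pick one integer per group — 18 integers — with no two summing to 57.
The 19th integer lands in an occupied pair, forcing a sum of 57.

19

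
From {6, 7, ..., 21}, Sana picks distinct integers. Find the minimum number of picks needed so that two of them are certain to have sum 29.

10

Two chosen integers sum to 29 exactly when both halves of some pair {x, 29−x} with 8 ≤ x ≤ 29−x ≤ 21 are chosen — 7 such pairs.
The remaining 2 elements (those with no distinct partner in range) can never complete a 29-sum, so the worst case takes all of them and one from each pair: 2 + 7 = 9.
By the pigeonhole principle, the 10th integer has to be the second member of some pair, so 9 + 1 = 10.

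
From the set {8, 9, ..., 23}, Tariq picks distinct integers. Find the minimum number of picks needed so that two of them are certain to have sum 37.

Group the elements by complementary pair {x, 37−x}: {14,23}, {15,22}, {16,21}, …, giving 5 two-element pairs and 6 integers whose partner 37−x falls outside [8,23].
By pigeonhole, treating each of those 11 groups as a pigeonhole, one can pick one integer per group — 11 integers — with no two summing to 37.
The 12th integer lands in an occupied pair, forcing a sum of 37.

12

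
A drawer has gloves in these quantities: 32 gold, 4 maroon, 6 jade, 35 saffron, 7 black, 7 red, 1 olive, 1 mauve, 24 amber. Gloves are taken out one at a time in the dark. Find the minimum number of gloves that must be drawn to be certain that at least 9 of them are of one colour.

By pigeonhole, the 9 colours are the holes; the gloves drawn are the pigeons.
To avoid 9 of any one colour, the worst case takes at most 8 of each colour, or every glove of a colour that has fewer than 8.
That gives 8 + 4 + 6 + 8 + 7 + 7 + 1 + 1 + 8 = 50 gloves with no colour reaching 9.
The next glove forces some colour to 9, so 50 + 1 = 51.

51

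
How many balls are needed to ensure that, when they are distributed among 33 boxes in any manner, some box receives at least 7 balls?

199

With 198 balls one could put exactly 6 in each of the 33 boxes, and no box would reach 7.
By pigeonhole, one more ball must land in a box that already has 6, giving it 7.
So 33 × 6 + 1 = 199 balls are required.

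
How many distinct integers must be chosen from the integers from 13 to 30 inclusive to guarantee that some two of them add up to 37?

13

A set avoiding the sum 37 can contain at most one of each pair {x, 37−x}, plus the 6 elements whose complement lies outside the range.
The integers 19, …, 30 (12 of them) are such a set: any two sum to at least 19+20 = 39 > 37.
Any 13th integer completes one of the 6 pairs, so 13 choices force a sum of 37.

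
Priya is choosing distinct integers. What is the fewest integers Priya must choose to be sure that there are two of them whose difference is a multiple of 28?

Integers whose pairwise differences are multiples of 28 are exactly those sharing a remainder mod 28. The 28 residue classes mod 28 are the pigeonholes.
With 28 integers one could put 1 in each residue class and have no class reach 2.
The 29th integer pushes some class to 2, so 28·1 + 1 = 29.

29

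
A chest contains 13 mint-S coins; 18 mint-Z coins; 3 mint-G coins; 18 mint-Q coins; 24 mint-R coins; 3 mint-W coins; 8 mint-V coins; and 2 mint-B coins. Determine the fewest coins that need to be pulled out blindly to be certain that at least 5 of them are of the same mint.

The 8 mints are the holes; the coins drawn are the pigeons.
To avoid 5 of any one mint, the worst case takes at most 4 of each mint, or every coin of a mint that has fewer than 4.
That gives 4 + 4 + 3 + 4 + 4 + 3 + 4 + 2 = 28 coins with no mint reaching 5.
The next coin forces some mint to 5, so 28 + 1 = 29.

29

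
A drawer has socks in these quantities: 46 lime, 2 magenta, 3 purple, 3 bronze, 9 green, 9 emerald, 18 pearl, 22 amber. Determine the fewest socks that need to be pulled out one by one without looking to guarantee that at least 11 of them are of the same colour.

57

By the pigeonhole principle, the 8 colours are the holes; the socks drawn are the pigeons.
To avoid 11 of any one colour, the worst case takes at most 10 of each colour, or every sock of a colour that has fewer than 10.
That gives 10 + 2 + 3 + 3 + 9 + 9 + 10 + 10 = 56 socks with no colour reaching 11.
The next sock forces some colour to 11, so 56 + 1 = 57.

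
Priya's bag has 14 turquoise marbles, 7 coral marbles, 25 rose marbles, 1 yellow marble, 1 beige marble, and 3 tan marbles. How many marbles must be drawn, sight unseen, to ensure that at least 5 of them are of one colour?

An adversary could hand out at most 4 marbles per colour (yellow, beige, tan run out sooner): 4 + 4 + 4 + 1 + 1 + 3 = 17 marbles and still no colour has 5.
By pigeonhole, one more marble lands in a colour already at 4, so 18 draws are enough and 17 are not.

18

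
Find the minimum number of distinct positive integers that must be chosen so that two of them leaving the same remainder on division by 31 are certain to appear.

32

Pigeonhole: the 31 residue classes mod 31 are the pigeonholes.
With 31 integers one could put 1 in each residue class and have no class reach 2.
The 32nd integer pushes some class to 2, so 31·1 + 1 = 32.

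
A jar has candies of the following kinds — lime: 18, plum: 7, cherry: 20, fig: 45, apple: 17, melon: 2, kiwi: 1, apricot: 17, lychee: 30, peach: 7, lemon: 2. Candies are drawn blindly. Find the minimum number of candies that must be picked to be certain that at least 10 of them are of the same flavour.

The 11 flavours are the holes; the candies drawn are the pigeons.
To avoid 10 of any one flavour, the worst case takes at most 9 of each flavour, or every candy of a flavour that has fewer than 9.
That gives 9 + 7 + 9 + 9 + 9 + 2 + 1 + 9 + 9 + 7 + 2 = 73 candies with no flavour reaching 10.
The next candy forces some flavour to 10, so 73 + 1 = 74.

74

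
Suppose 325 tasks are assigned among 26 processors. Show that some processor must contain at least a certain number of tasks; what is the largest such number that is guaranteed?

13

Pigeonhole: the 26 processors are the holes and the 325 tasks are the pigeons.
If every processor held at most 12 tasks, the total would be at most 26 × 12 = 312, which is less than 325.
So some processor holds at least ⌈325/26⌉ = 13 tasks.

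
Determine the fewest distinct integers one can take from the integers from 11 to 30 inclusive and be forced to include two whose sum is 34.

15

Group the elements by complementary pair {x, 34−x}: {11,23}, {12,22}, {13,21}, …, giving 6 two-element pairs, the single value 17 (it cannot pair with itself since the integers are distinct), and 7 integers whose partner 34−x falls outside [11,30].
Treating each of those 14 groups as a pigeonhole, one can pick one integer per group — 14 integers — with no two summing to 34.
The 15th integer lands in an occupied pair, forcing a sum of 34.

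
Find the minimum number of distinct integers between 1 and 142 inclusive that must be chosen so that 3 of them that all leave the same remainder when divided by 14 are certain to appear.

The 14 residue classes mod 14 are the pigeonholes.
With 28 integers one could put 2 in each residue class and have no class reach 3.
The 29th integer pushes some class to 3, so 14·2 + 1 = 29.

29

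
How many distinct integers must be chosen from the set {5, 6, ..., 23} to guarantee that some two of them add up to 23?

13

Two chosen integers sum to 23 exactly when both halves of some pair {x, 23−x} with 5 ≤ x ≤ 23−x ≤ 18 are chosen — 7 such pairs.
The remaining 5 elements (those with no distinct partner in range) can never complete a 23-sum, so the worst case takes all of them and one from each pair: 5 + 7 = 12.
The 13th integer has to be the second member of some pair, so 12 + 1 = 13.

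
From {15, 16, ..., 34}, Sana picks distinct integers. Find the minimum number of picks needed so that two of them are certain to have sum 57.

15

Two chosen integers sum to 57 exactly when both halves of some pair {x, 57−x} with 23 ≤ x ≤ 57−x ≤ 34 are chosen — 6 such pairs.
The remaining 8 elements (those with no distinct partner in range) can never complete a 57-sum, so the worst case takes all of them and one from each pair: 8 + 6 = 14.
By pigeonhole, the 15th integer has to be the second member of some pair, so 14 + 1 = 15.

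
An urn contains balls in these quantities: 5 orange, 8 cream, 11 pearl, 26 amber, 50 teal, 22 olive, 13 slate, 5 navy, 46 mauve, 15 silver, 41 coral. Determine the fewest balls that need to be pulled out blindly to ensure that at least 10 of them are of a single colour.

The 11 colours are the holes; the balls drawn are the pigeons.
To avoid 10 of any one colour, the worst case takes at most 9 of each colour, or every ball of a colour that has fewer than 9.
That gives 5 + 8 + 9 + 9 + 9 + 9 + 9 + 5 + 9 + 9 + 9 = 90 balls with no colour reaching 10.
The next ball forces some colour to 10, so 90 + 1 = 91.

91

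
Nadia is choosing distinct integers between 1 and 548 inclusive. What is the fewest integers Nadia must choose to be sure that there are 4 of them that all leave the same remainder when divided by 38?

115

The 38 residue classes mod 38 are the pigeonholes.
With 114 integers one could put 3 in each residue class and have no class reach 4.
The 115th integer pushes some class to 4, so 38·3 + 1 = 115.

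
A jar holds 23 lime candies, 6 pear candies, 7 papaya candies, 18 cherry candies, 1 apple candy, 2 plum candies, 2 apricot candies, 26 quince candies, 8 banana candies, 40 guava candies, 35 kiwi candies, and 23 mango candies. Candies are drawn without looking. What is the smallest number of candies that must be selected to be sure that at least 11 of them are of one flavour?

87

By pigeonhole, put each drawn candy into a box by flavour. The largest draw with every box below 11 takes min(count, 10) from each flavour; flavours with fewer than 10 contribute all they have.
Σ min(cᵢ, 10) = 10 + 6 + 7 + 10 + 1 + 2 + 2 + 10 + 8 + 10 + 10 + 10 = 86.
Draw number 86 + 1 = 87 must push one box to 11.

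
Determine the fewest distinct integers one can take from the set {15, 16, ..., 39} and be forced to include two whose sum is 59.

A set avoiding the sum 59 can contain at most one of each pair {x, 59−x}, plus the 5 elements whose complement lies outside the range.
The integers 15, …, 29 (15 of them) are such a set: any two sum to at least 15+16 = 31 and at most 28+29 = 57 < 59.
By pigeonhole, any 16th integer completes one of the 10 pairs, so 16 choices force a sum of 59.

16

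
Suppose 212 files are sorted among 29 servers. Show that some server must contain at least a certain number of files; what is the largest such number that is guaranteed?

Pigeonhole: the 29 servers are the holes and the 212 files are the pigeons.
If every server held at most 7 files, the total would be at most 29 × 7 = 203, which is less than 212.
So some server holds at least ⌈212/29⌉ = 8 files.

8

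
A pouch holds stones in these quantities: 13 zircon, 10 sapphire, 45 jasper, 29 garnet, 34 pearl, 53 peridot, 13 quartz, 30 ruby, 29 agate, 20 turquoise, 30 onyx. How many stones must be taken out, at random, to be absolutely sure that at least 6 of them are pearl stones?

In the worst case for collecting pearl stones, every non-pearl stone comes out first.
There are 13 + 10 + 45 + 29 + 53 + 13 + 30 + 29 + 20 + 30 = 272 non-pearl stones altogether.
After those, each further stone must be pearl, so 272 + 6 = 278 draws guarantee 6 pearl stones.

278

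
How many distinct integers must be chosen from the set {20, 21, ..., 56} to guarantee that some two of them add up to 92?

Group the elements by complementary pair {x, 92−x}: {36,56}, {37,55}, {38,54}, …, giving 10 two-element pairs, the single value 46 (it cannot pair with itself since the integers are distinct), and 16 integers whose partner 92−x falls outside [20,56].
By pigeonhole, treating each of those 27 groups as a pigeonhole, one can pick one integer per group — 27 integers — with no two summing to 92.
The 28th integer lands in an occupied pair, forcing a sum of 92.

28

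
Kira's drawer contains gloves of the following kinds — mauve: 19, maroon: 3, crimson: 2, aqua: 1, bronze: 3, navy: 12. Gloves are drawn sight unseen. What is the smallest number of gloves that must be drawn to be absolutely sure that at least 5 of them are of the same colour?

Put each drawn glove into a box by colour. The largest draw with every box below 5 takes min(count, 4) from each colour; colours with fewer than 4 contribute all they have.
Σ min(cᵢ, 4) = 4 + 3 + 2 + 1 + 3 + 4 = 17.
Draw number 17 + 1 = 18 must push one box to 5.

18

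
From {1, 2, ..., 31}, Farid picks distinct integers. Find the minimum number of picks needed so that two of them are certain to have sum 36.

19

Two chosen integers sum to 36 exactly when both halves of some pair {x, 36−x} with 5 ≤ x ≤ 36−x ≤ 31 are chosen — 13 such pairs.
The remaining 5 elements (those with no distinct partner in range) can never complete a 36-sum, so the worst case takes all of them and one from each pair: 5 + 13 = 18.
By pigeonhole, the 19th integer has to be the second member of some pair, so 18 + 1 = 19.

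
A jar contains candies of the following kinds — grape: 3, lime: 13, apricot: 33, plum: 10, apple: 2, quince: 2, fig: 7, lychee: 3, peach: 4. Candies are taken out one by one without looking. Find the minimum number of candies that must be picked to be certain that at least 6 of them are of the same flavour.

An adversary could hand out at most 5 candies per flavour (5 flavours run out sooner): 3 + 5 + 5 + 5 + 2 + 2 + 5 + 3 + 4 = 34 candies and still no flavour has 6.
By pigeonhole, one more candy lands in a flavour already at 5, so 35 draws are enough and 34 are not.

35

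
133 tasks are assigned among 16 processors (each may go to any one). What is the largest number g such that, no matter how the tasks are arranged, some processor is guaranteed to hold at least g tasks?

9

The 16 processors are the holes and the 133 tasks are the pigeons.
If every processor held at most 8 tasks, the total would be at most 16 × 8 = 128, which is less than 133.
So some processor holds at least ⌈133/16⌉ = 9 tasks.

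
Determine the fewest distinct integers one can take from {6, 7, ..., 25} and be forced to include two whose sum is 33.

Two chosen integers sum to 33 exactly when both halves of some pair {x, 33−x} with 8 ≤ x ≤ 33−x ≤ 25 are chosen — 9 such pairs.
The remaining 2 elements (those with no distinct partner in range) can never complete a 33-sum, so the worst case takes all of them and one from each pair: 2 + 9 = 11.
The 12th integer has to be the second member of some pair, so 11 + 1 = 12.

12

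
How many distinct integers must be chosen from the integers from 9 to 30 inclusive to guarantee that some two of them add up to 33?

15

Two chosen integers sum to 33 exactly when both halves of some pair {x, 33−x} with 9 ≤ x ≤ 33−x ≤ 24 are chosen — 8 such pairs.
The remaining 6 elements (those with no distinct partner in range) can never complete a 33-sum, so the worst case takes all of them and one from each pair: 6 + 8 = 14.
The 15th integer has to be the second member of some pair, so 14 + 1 = 15.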